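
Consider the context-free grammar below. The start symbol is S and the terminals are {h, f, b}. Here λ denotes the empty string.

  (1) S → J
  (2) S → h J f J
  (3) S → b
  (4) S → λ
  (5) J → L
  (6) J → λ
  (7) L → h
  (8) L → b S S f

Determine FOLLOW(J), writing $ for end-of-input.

FIRST(L) = {b, h}
FIRST(J) = {λ, b, h}  (via L)
FIRST(S) = {λ, b, h}  (via J)
FOLLOW(S) includes $ since S is the start symbol.
FOLLOW(S): in L→b S S f (occurrence 1), S is followed by S f with FIRST {b, f, h}; in L→b S S f (occurrence 2), S is followed by f with FIRST {f}. Thus FOLLOW(S) = {$, b, f, h}.
FOLLOW(J): in S→J, the suffix after J is empty, so FOLLOW(J) ⊇ FOLLOW(S) = {$, b, f, h}; in S→h J f J (occurrence 1), J is followed by f J with FIRST {f}; in S→h J f J (occurrence 2), the suffix after J is empty, so FOLLOW(J) ⊇ FOLLOW(S) = {$, b, f, h}. Thus FOLLOW(J) = {$, b, f, h}.
FOLLOW(L): in J→L, the suffix after L is empty, so FOLLOW(L) ⊇ FOLLOW(J) = {$, b, f, h}. Thus FOLLOW(L) = {$, b, f, h}.

{$, b, f, h}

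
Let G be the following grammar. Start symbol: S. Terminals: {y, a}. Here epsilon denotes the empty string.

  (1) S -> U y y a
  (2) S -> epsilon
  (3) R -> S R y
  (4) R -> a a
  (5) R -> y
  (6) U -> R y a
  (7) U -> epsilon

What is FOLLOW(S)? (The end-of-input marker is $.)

{$, a, y}

FIRST(S) = {epsilon, a, y}  (via U y y a)
FIRST(R) = {a, y}  (via S R y)
FIRST(U) = {epsilon, a, y}  (via R y a)
FOLLOW(S) includes $ since S is the start symbol.
FOLLOW(S): in R->S R y, S is followed by R y with FIRST {a, y}. Thus FOLLOW(S) = {$, a, y}.
FOLLOW(R): in R->S R y, R is followed by y with FIRST {y}; in U->R y a, R is followed by y a with FIRST {y}. Thus FOLLOW(R) = {y}.
FOLLOW(U): in S->U y y a, U is followed by y y a with FIRST {y}. Thus FOLLOW(U) = {y}.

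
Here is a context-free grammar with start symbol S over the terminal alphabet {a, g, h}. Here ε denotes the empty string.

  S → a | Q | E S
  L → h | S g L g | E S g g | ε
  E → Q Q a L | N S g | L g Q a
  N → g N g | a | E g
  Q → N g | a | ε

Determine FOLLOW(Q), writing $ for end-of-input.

FIRST(S): from S→a we get {a}; from S→Q we get {ε, a, g, h}; from S→E S we get {a, g, h}. So FIRST(S) = {ε, a, g, h}.
FIRST(L): from L→h we get {h}; from L→S g L g we get {a, g, h}; from L→E S g g we get {a, g, h}; from L→ε we get {ε}. So FIRST(L) = {ε, a, g, h}.
FIRST(E): from E→Q Q a L we get {a, g, h}; from E→N S g we get {a, g, h}; from E→L g Q a we get {a, g, h}. So FIRST(E) = {a, g, h}.
FIRST(N): from N→g N g we get {g}; from N→a we get {a}; from N→E g we get {a, g, h}. So FIRST(N) = {a, g, h}.
FIRST(Q): from Q→N g we get {a, g, h}; from Q→a we get {a}; from Q→ε we get {ε}. So FIRST(Q) = {ε, a, g, h}.
FOLLOW(S) includes $ since S is the start symbol.
FOLLOW(S): in S→E S, the suffix after S is empty (adds nothing new); in L→S g L g, S is followed by g L g with FIRST {g}; in L→E S g g, S is followed by g g with FIRST {g}; in E→N S g, S is followed by g with FIRST {g}. Thus FOLLOW(S) = {$, g}.
FOLLOW(E): in S→E S, E is followed by S with FIRST {ε, a, g, h}; in S→E S, the suffix after E is nullable, so FOLLOW(E) ⊇ FOLLOW(S) = {$, g}; in L→E S g g, E is followed by S g g with FIRST {a, g, h}; in N→E g, E is followed by g with FIRST {g}. Thus FOLLOW(E) = {$, a, g, h}.
FOLLOW(L): in L→S g L g, L is followed by g with FIRST {g}; in E→Q Q a L, the suffix after L is empty, so FOLLOW(L) ⊇ FOLLOW(E) = {$, a, g, h}; in E→L g Q a, L is followed by g Q a with FIRST {g}. Thus FOLLOW(L) = {$, a, g, h}.
FOLLOW(N): in E→N S g, N is followed by S g with FIRST {a, g, h}; in N→g N g, N is followed by g with FIRST {g}; in Q→N g, N is followed by g with FIRST {g}. Thus FOLLOW(N) = {a, g, h}.
FOLLOW(Q): in S→Q, the suffix after Q is empty, so FOLLOW(Q) ⊇ FOLLOW(S) = {$, g}; in E→Q Q a L (occurrence 1), Q is followed by Q a L with FIRST {a, g, h}; in E→Q Q a L (occurrence 2), Q is followed by a L with FIRST {a}; in E→L g Q a, Q is followed by a with FIRST {a}. Thus FOLLOW(Q) = {$, a, g, h}.

{$, a, g, h}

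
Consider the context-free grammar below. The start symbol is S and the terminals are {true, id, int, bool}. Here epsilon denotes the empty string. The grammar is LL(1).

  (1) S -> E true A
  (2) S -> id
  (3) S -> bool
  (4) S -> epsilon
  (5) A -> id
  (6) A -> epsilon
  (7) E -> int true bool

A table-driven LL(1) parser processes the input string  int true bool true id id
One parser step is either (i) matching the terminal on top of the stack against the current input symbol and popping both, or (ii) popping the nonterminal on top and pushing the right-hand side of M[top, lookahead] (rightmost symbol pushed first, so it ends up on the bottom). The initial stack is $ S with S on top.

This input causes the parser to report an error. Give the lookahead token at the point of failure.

step 1: stack=$ S  input=int true bool true id id $  — expand S -> E true A
step 2: stack=$ A true E  input=int true bool true id id $  — expand E -> int true bool
step 3: stack=$ A true bool true int  input=int true bool true id id $  — match int
step 4: stack=$ A true bool true  input=true bool true id id $  — match true
step 5: stack=$ A true bool  input=bool true id id $  — match bool
step 6: stack=$ A true  input=true id id $  — match true
step 7: stack=$ A  input=id id $  — expand A -> id
step 8: stack=$ id  input=id id $  — match id
step 9: stack=$  input=id $  — error: stack empty but input remains

id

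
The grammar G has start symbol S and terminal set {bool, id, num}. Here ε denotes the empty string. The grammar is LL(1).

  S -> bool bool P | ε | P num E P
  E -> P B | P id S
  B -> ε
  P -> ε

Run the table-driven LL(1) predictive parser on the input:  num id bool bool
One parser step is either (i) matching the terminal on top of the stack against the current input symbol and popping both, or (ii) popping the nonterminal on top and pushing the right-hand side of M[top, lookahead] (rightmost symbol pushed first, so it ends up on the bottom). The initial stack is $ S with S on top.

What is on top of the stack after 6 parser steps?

     Stack        Input               Action
  1  $ S          num id bool bool $  expand S -> P num E P
  2  $ P E num P  num id bool bool $  expand P -> ε
  3  $ P E num    num id bool bool $  match num
  4  $ P E        id bool bool $      expand E -> P id S
  5  $ P S id P   id bool bool $      expand P -> ε
  6  $ P S id     id bool bool $      match id
Stack after step 6: $ P S (top = S).

S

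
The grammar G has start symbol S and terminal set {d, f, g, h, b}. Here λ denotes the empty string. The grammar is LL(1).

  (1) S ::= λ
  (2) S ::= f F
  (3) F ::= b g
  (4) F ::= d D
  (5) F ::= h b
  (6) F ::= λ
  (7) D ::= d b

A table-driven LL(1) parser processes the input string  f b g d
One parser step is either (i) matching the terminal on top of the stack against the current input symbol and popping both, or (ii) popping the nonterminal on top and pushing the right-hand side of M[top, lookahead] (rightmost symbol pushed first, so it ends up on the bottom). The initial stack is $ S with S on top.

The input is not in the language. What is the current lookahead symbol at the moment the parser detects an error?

     Stack  Input      Action
  1  $ S    f b g d $  expand S ::= f F
  2  $ F f  f b g d $  match f
  3  $ F    b g d $    expand F ::= b g
  4  $ g b  b g d $    match b
  5  $ g    g d $      match g
  6  $      d $        error: stack empty but input remains

d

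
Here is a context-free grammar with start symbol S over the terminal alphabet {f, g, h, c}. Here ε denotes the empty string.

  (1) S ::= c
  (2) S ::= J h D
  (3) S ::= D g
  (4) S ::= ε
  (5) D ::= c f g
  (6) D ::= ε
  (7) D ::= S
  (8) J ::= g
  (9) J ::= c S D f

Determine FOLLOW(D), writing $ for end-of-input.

{$, c, f, g}

FIRST(J) = {c, g}
FIRST(S) = {ε, c, g}  (via J h D, D g)
FIRST(D) = {ε, c, g}  (via S)
FOLLOW(S) includes $ since S is the start symbol.
FOLLOW(J): in S::=J h D, J is followed by h D with FIRST {h}. Thus FOLLOW(J) = {h}.
FOLLOW(S): in D::=S, the suffix after S is empty, so FOLLOW(S) ⊇ FOLLOW(D) = {$, c, f, g}; in J::=c S D f, S is followed by D f with FIRST {c, f, g}. Thus FOLLOW(S) = {$, c, f, g}.
FOLLOW(D): in S::=J h D, the suffix after D is empty, so FOLLOW(D) ⊇ FOLLOW(S) = {$, c, f, g}; in S::=D g, D is followed by g with FIRST {g}; in J::=c S D f, D is followed by f with FIRST {f}. Thus FOLLOW(D) = {$, c, f, g}.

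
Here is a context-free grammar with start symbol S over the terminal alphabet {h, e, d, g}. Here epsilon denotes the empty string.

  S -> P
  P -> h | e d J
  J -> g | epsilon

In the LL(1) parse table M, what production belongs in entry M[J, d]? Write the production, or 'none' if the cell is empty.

none

FIRST(P) = {e, h}
FIRST(J) = {epsilon, g}
FIRST(S) = {e, h}  (via P)
FOLLOW(S) includes $ since S is the start symbol.
FOLLOW(P): in S->P, the suffix after P is empty, so FOLLOW(P) ⊇ FOLLOW(S) = {$}. Thus FOLLOW(P) = {$}.
FOLLOW(J): in P->e d J, the suffix after J is empty, so FOLLOW(J) ⊇ FOLLOW(P) = {$}. Thus FOLLOW(J) = {$}.
For J -> g: FIRST(g) = {g}, so it goes in M[J, t] for t ∈ {g}.
For J -> epsilon: FIRST(epsilon) = {epsilon}, so it goes in M[J, t] for t ∈ {}; since epsilon ∈ FIRST, also for every t ∈ FOLLOW(J) = {$}.
None of these place a production in M[J, d].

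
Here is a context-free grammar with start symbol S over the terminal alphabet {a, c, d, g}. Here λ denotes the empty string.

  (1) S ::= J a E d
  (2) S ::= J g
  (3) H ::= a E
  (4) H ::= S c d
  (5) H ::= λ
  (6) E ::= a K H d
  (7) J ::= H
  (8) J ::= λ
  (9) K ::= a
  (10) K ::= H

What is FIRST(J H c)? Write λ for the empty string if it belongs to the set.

FIRST(E): from E::=a K H d we get {a}. So FIRST(E) = {a}.
FIRST(S): from S::=J a E d we get {a, g}; from S::=J g we get {a, g}. So FIRST(S) = {a, g}.
FIRST(H): from H::=a E we get {a}; from H::=S c d we get {a, g}; from H::=λ we get {λ}. So FIRST(H) = {λ, a, g}.
FIRST(J): from J::=H we get {λ, a, g}; from J::=λ we get {λ}. So FIRST(J) = {λ, a, g}.
FIRST(K): from K::=a we get {a}; from K::=H we get {λ, a, g}. So FIRST(K) = {λ, a, g}.
FIRST(J H c): take FIRST of each symbol in turn, carrying on past any symbol whose FIRST contains λ; result {a, c, g}.

{a, c, g}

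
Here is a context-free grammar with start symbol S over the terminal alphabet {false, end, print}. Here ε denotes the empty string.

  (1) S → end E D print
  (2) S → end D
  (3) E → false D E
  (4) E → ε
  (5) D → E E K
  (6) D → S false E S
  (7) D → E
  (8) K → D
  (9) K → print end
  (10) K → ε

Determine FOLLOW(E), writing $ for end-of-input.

FIRST(S) = {end}
FIRST(E) = {ε, false}
FIRST(D) = {ε, end, false, print}  (via E E K, S false E S, E)
FIRST(K) = {ε, end, false, print}  (via D)
FOLLOW(S) includes $ since S is the start symbol.
FOLLOW(S): in D→S false E S (occurrence 1), S is followed by false E S with FIRST {false}; in D→S false E S (occurrence 2), the suffix after S is empty, so FOLLOW(S) ⊇ FOLLOW(D) = {$, end, false, print}. Thus FOLLOW(S) = {$, end, false, print}.
FOLLOW(E): in S→end E D print, E is followed by D print with FIRST {end, false, print}; in E→false D E, the suffix after E is empty (adds nothing new); in D→E E K (occurrence 1), E is followed by E K with FIRST {ε, end, false, print}; in D→E E K (occurrence 1), the suffix after E is nullable, so FOLLOW(E) ⊇ FOLLOW(D) = {$, end, false, print}; in D→E E K (occurrence 2), E is followed by K with FIRST {ε, end, false, print}; in D→E E K (occurrence 2), the suffix after E is nullable, so FOLLOW(E) ⊇ FOLLOW(D) = {$, end, false, print}; in D→S false E S, E is followed by S with FIRST {end}; in D→E, the suffix after E is empty, so FOLLOW(E) ⊇ FOLLOW(D) = {$, end, false, print}. Thus FOLLOW(E) = {$, end, false, print}.
FOLLOW(D): in S→end E D print, D is followed by print with FIRST {print}; in S→end D, the suffix after D is empty, so FOLLOW(D) ⊇ FOLLOW(S) = {$, end, false, print}; in E→false D E, D is followed by E with FIRST {ε, false}; in E→false D E, the suffix after D is nullable, so FOLLOW(D) ⊇ FOLLOW(E) = {$, end, false, print}; in K→D, the suffix after D is empty, so FOLLOW(D) ⊇ FOLLOW(K) = {$, end, false, print}. Thus FOLLOW(D) = {$, end, false, print}.
FOLLOW(K): in D→E E K, the suffix after K is empty, so FOLLOW(K) ⊇ FOLLOW(D) = {$, end, false, print}. Thus FOLLOW(K) = {$, end, false, print}.

{$, end, false, print}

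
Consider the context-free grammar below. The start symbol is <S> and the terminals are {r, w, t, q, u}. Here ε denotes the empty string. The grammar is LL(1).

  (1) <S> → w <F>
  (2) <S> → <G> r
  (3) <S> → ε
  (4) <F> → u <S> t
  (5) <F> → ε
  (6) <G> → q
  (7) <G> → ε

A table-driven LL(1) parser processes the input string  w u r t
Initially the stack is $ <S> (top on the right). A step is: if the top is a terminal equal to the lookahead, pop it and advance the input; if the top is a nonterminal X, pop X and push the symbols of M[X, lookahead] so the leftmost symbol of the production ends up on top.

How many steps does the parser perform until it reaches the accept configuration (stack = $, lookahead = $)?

     Stack      Input      Action
  1  $ <S>      w u r t $  expand <S> → w <F>
  2  $ <F> w    w u r t $  match w
  3  $ <F>      u r t $    expand <F> → u <S> t
  4  $ t <S> u  u r t $    match u
  5  $ t <S>    r t $      expand <S> → <G> r
  6  $ t r <G>  r t $      expand <G> → ε
  7  $ t r      r t $      match r
  8  $ t        t $        match t
Accept reached after 8 steps.

8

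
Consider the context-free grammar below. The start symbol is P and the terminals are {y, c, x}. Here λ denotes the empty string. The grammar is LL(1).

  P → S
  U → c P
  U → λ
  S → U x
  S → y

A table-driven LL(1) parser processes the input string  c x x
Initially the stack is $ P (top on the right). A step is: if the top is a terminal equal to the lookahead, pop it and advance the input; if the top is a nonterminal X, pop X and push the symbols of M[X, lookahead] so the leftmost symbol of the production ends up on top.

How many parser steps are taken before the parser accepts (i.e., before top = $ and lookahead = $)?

     Stack    Input    Action
  1  $ P      c x x $  expand P → S
  2  $ S      c x x $  expand S → U x
  3  $ x U    c x x $  expand U → c P
  4  $ x P c  c x x $  match c
  5  $ x P    x x $    expand P → S
  6  $ x S    x x $    expand S → U x
  7  $ x x U  x x $    expand U → λ
  8  $ x x    x x $    match x
  9  $ x      x $      match x
Accept reached after 9 steps.

9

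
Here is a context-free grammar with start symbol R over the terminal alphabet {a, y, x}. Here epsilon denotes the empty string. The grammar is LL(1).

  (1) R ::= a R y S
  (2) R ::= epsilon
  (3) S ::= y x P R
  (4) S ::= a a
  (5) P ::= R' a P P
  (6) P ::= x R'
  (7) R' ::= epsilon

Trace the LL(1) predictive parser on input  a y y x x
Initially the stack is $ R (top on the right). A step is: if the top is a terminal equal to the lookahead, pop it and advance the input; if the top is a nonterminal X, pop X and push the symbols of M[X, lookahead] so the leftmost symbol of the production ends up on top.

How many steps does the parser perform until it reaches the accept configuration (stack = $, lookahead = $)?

      Stack      Input        Action
   1  $ R        a y y x x $  expand R ::= a R y S
   2  $ S y R a  a y y x x $  match a
   3  $ S y R    y y x x $    expand R ::= epsilon
   4  $ S y      y y x x $    match y
   5  $ S        y x x $      expand S ::= y x P R
   6  $ R P x y  y x x $      match y
   7  $ R P x    x x $        match x
   8  $ R P      x $          expand P ::= x R'
   9  $ R R' x   x $          match x
  10  $ R R'     $            expand R' ::= epsilon
  11  $ R        $            expand R ::= epsilon
Accept reached after 11 steps.

11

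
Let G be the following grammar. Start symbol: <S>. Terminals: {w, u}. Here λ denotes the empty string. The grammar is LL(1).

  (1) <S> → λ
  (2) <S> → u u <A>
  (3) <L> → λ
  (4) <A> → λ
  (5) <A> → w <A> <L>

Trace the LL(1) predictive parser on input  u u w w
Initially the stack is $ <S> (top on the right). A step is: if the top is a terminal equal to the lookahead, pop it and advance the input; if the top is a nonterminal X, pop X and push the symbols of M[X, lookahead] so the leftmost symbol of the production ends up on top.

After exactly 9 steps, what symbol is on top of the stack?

     Stack            Input      Action
  1  $ <S>            u u w w $  expand <S> → u u <A>
  2  $ <A> u u        u u w w $  match u
  3  $ <A> u          u w w $    match u
  4  $ <A>            w w $      expand <A> → w <A> <L>
  5  $ <L> <A> w      w w $      match w
  6  $ <L> <A>        w $        expand <A> → w <A> <L>
  7  $ <L> <L> <A> w  w $        match w
  8  $ <L> <L> <A>    $          expand <A> → λ
  9  $ <L> <L>        $          expand <L> → λ
Stack after step 9: $ <L> (top = <L>).

<L>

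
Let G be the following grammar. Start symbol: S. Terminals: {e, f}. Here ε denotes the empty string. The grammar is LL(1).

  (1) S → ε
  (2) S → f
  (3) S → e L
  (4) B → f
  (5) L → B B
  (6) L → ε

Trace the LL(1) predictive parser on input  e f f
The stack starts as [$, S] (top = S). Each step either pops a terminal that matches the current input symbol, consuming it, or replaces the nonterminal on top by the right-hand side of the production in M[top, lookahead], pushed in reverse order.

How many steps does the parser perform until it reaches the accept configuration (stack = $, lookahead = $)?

7

step 1: stack=$ S  input=e f f $  — expand S → e L
step 2: stack=$ L e  input=e f f $  — match e
step 3: stack=$ L  input=f f $  — expand L → B B
step 4: stack=$ B B  input=f f $  — expand B → f
step 5: stack=$ B f  input=f f $  — match f
step 6: stack=$ B  input=f $  — expand B → f
step 7: stack=$ f  input=f $  — match f
Accept reached after 7 steps.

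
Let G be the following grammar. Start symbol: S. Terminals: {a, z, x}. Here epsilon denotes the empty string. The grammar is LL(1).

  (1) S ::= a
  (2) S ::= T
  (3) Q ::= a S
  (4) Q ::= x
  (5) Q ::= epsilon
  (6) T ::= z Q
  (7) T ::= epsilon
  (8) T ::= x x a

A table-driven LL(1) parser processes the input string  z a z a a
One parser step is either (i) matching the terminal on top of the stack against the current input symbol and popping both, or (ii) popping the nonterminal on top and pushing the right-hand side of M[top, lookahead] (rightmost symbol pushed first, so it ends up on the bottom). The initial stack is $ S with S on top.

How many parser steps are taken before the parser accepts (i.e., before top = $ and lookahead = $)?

12

step 1: stack=$ S  input=z a z a a $  — expand S ::= T
step 2: stack=$ T  input=z a z a a $  — expand T ::= z Q
step 3: stack=$ Q z  input=z a z a a $  — match z
step 4: stack=$ Q  input=a z a a $  — expand Q ::= a S
step 5: stack=$ S a  input=a z a a $  — match a
step 6: stack=$ S  input=z a a $  — expand S ::= T
step 7: stack=$ T  input=z a a $  — expand T ::= z Q
step 8: stack=$ Q z  input=z a a $  — match z
step 9: stack=$ Q  input=a a $  — expand Q ::= a S
step 10: stack=$ S a  input=a a $  — match a
step 11: stack=$ S  input=a $  — expand S ::= a
step 12: stack=$ a  input=a $  — match a
Accept reached after 12 steps.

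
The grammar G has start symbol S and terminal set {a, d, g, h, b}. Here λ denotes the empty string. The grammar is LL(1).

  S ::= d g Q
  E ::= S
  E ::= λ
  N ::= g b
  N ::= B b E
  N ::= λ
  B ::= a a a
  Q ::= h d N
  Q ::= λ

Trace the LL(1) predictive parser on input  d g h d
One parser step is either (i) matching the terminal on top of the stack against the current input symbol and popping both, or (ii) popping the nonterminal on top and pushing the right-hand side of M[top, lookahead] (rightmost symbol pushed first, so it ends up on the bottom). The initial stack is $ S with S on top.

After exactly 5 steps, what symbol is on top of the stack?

     Stack    Input      Action
  1  $ S      d g h d $  expand S ::= d g Q
  2  $ Q g d  d g h d $  match d
  3  $ Q g    g h d $    match g
  4  $ Q      h d $      expand Q ::= h d N
  5  $ N d h  h d $      match h
Stack after step 5: $ N d (top = d).

d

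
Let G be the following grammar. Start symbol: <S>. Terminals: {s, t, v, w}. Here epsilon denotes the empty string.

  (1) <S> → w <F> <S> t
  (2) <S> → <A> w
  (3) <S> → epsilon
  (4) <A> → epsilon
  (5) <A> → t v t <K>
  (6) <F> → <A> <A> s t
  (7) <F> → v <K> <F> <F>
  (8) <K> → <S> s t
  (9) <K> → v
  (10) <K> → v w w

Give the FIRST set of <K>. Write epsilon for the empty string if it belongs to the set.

FIRST(<A>) = {epsilon, t}
FIRST(<S>) = {epsilon, t, w}  (via <A> w)
FIRST(<F>) = {s, t, v}  (via <A> <A> s t)
FIRST(<K>) = {s, t, v, w}  (via <S> s t)

{s, t, v, w}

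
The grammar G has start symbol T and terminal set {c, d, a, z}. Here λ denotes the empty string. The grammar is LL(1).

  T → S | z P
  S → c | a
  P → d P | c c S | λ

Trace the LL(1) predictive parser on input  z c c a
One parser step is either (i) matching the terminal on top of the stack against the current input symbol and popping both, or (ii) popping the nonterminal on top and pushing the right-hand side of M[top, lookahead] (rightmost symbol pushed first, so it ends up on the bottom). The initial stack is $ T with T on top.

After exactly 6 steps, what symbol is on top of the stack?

a

     Stack    Input      Action
  1  $ T      z c c a $  expand T → z P
  2  $ P z    z c c a $  match z
  3  $ P      c c a $    expand P → c c S
  4  $ S c c  c c a $    match c
  5  $ S c    c a $      match c
  6  $ S      a $        expand S → a
Stack after step 6: $ a (top = a).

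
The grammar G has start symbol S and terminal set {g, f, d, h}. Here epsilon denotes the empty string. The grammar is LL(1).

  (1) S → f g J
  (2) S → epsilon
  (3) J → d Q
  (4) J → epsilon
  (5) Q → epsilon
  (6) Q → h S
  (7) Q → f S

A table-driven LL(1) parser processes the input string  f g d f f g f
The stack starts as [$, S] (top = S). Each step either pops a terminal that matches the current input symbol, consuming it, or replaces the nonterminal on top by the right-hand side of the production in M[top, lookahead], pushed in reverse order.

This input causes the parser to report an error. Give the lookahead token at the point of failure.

      Stack    Input            Action
   1  $ S      f g d f f g f $  expand S → f g J
   2  $ J g f  f g d f f g f $  match f
   3  $ J g    g d f f g f $    match g
   4  $ J      d f f g f $      expand J → d Q
   5  $ Q d    d f f g f $      match d
   6  $ Q      f f g f $        expand Q → f S
   7  $ S f    f f g f $        match f
   8  $ S      f g f $          expand S → f g J
   9  $ J g f  f g f $          match f
  10  $ J g    g f $            match g
  11  $ J      f $              error: M[J, f] is empty

f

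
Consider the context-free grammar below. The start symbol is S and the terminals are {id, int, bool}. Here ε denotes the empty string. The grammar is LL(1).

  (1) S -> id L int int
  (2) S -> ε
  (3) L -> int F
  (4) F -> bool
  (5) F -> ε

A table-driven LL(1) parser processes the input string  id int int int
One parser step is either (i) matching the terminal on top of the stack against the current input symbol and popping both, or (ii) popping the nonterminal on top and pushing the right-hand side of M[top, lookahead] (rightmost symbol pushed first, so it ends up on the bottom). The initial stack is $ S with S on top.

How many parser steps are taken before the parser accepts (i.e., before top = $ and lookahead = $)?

7

     Stack            Input             Action
  1  $ S              id int int int $  expand S -> id L int int
  2  $ int int L id   id int int int $  match id
  3  $ int int L      int int int $     expand L -> int F
  4  $ int int F int  int int int $     match int
  5  $ int int F      int int $         expand F -> ε
  6  $ int int        int int $         match int
  7  $ int            int $             match int
Accept reached after 7 steps.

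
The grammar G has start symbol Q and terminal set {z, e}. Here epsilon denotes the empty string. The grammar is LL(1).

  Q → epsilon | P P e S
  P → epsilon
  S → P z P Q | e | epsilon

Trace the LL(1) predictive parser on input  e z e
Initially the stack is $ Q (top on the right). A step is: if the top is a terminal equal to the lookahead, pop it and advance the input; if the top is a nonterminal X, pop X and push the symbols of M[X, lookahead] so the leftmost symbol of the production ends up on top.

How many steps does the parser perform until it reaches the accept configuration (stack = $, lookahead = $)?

13

      Stack      Input    Action
   1  $ Q        e z e $  expand Q → P P e S
   2  $ S e P P  e z e $  expand P → epsilon
   3  $ S e P    e z e $  expand P → epsilon
   4  $ S e      e z e $  match e
   5  $ S        z e $    expand S → P z P Q
   6  $ Q P z P  z e $    expand P → epsilon
   7  $ Q P z    z e $    match z
   8  $ Q P      e $      expand P → epsilon
   9  $ Q        e $      expand Q → P P e S
  10  $ S e P P  e $      expand P → epsilon
  11  $ S e P    e $      expand P → epsilon
  12  $ S e      e $      match e
  13  $ S        $        expand S → epsilon
Accept reached after 13 steps.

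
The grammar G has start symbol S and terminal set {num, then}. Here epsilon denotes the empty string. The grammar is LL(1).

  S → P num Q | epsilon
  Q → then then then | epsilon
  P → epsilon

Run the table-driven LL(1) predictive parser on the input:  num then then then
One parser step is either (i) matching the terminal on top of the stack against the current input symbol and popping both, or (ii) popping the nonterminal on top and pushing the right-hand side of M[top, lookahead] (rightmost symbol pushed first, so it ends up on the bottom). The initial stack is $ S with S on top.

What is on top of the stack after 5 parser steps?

     Stack             Input                 Action
  1  $ S               num then then then $  expand S → P num Q
  2  $ Q num P         num then then then $  expand P → epsilon
  3  $ Q num           num then then then $  match num
  4  $ Q               then then then $      expand Q → then then then
  5  $ then then then  then then then $      match then
Stack after step 5: $ then then (top = then).

then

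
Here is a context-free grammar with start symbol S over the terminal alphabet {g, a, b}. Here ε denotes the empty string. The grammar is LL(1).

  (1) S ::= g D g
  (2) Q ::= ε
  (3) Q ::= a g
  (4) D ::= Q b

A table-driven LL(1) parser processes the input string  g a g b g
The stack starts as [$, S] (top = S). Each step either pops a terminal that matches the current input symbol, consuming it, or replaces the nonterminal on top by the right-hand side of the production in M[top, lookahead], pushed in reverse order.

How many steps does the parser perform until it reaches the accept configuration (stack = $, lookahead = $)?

8

     Stack      Input        Action
  1  $ S        g a g b g $  expand S ::= g D g
  2  $ g D g    g a g b g $  match g
  3  $ g D      a g b g $    expand D ::= Q b
  4  $ g b Q    a g b g $    expand Q ::= a g
  5  $ g b g a  a g b g $    match a
  6  $ g b g    g b g $      match g
  7  $ g b      b g $        match b
  8  $ g        g $          match g
Accept reached after 8 steps.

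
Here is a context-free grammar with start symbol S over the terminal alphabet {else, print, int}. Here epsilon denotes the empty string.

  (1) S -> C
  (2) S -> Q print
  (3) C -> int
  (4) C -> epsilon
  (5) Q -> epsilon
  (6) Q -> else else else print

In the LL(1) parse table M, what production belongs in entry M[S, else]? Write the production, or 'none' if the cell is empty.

S -> Q print

FIRST(C) = {epsilon, int}
FIRST(Q) = {epsilon, else}
FIRST(S) = {epsilon, else, int, print}  (via C, Q print)
FOLLOW(S) includes $ since S is the start symbol.
FOLLOW(S): S appears on no right-hand side. Thus FOLLOW(S) = {$}.
For S -> C: FIRST(C) = {epsilon, int}, so it goes in M[S, t] for t ∈ {int}; since epsilon ∈ FIRST, also for every t ∈ FOLLOW(S) = {$}.
For S -> Q print: FIRST(Q print) = {else, print}, so it goes in M[S, t] for t ∈ {else, print}.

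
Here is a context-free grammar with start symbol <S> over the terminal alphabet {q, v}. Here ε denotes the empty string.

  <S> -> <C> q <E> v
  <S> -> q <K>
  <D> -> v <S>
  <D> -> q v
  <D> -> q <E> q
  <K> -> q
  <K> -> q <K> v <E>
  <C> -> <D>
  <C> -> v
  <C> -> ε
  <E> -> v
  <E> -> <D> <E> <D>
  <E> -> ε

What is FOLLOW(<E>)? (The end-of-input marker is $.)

FIRST(<D>) = {q, v}
FIRST(<K>) = {q}
FIRST(<C>) = {ε, q, v}  (via <D>)
FIRST(<E>) = {ε, q, v}  (via <D> <E> <D>)
FIRST(<S>) = {q, v}  (via <C> q <E> v)
FOLLOW(<S>) includes $ since <S> is the start symbol.
FOLLOW(<C>): in <S>-><C> q <E> v, <C> is followed by q <E> v with FIRST {q}. Thus FOLLOW(<C>) = {q}.
FOLLOW(<S>): in <D>->v <S>, the suffix after <S> is empty, so FOLLOW(<S>) ⊇ FOLLOW(<D>) = {$, q, v}. Thus FOLLOW(<S>) = {$, q, v}.
FOLLOW(<K>): in <S>->q <K>, the suffix after <K> is empty, so FOLLOW(<K>) ⊇ FOLLOW(<S>) = {$, q, v}; in <K>->q <K> v <E>, <K> is followed by v <E> with FIRST {v}. Thus FOLLOW(<K>) = {$, q, v}.
FOLLOW(<E>): in <S>-><C> q <E> v, <E> is followed by v with FIRST {v}; in <D>->q <E> q, <E> is followed by q with FIRST {q}; in <K>->q <K> v <E>, the suffix after <E> is empty, so FOLLOW(<E>) ⊇ FOLLOW(<K>) = {$, q, v}; in <E>-><D> <E> <D>, <E> is followed by <D> with FIRST {q, v}. Thus FOLLOW(<E>) = {$, q, v}.
FOLLOW(<D>): in <C>-><D>, the suffix after <D> is empty, so FOLLOW(<D>) ⊇ FOLLOW(<C>) = {q}; in <E>-><D> <E> <D> (occurrence 1), <D> is followed by <E> <D> with FIRST {q, v}; in <E>-><D> <E> <D> (occurrence 2), the suffix after <D> is empty, so FOLLOW(<D>) ⊇ FOLLOW(<E>) = {$, q, v}. Thus FOLLOW(<D>) = {$, q, v}.

{$, q, v}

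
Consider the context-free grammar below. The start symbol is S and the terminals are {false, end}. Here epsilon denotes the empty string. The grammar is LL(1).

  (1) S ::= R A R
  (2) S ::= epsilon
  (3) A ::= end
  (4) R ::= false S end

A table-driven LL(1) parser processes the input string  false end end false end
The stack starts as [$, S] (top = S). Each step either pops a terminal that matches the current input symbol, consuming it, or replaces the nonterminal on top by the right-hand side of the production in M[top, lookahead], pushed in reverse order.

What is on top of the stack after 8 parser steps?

false

step 1: stack=$ S  input=false end end false end $  — expand S ::= R A R
step 2: stack=$ R A R  input=false end end false end $  — expand R ::= false S end
step 3: stack=$ R A end S false  input=false end end false end $  — match false
step 4: stack=$ R A end S  input=end end false end $  — expand S ::= epsilon
step 5: stack=$ R A end  input=end end false end $  — match end
step 6: stack=$ R A  input=end false end $  — expand A ::= end
step 7: stack=$ R end  input=end false end $  — match end
step 8: stack=$ R  input=false end $  — expand R ::= false S end
Stack after step 8: $ end S false (top = false).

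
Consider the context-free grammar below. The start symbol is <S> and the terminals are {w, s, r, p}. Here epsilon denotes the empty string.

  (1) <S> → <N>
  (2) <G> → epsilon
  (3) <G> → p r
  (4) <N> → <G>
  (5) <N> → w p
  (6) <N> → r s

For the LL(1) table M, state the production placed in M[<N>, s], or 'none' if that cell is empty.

FIRST(<G>) = {epsilon, p}
FIRST(<N>) = {epsilon, p, r, w}  (via <G>)
FIRST(<S>) = {epsilon, p, r, w}  (via <N>)
FOLLOW(<S>) includes $ since <S> is the start symbol.
FOLLOW(<S>): <S> appears on no right-hand side. Thus FOLLOW(<S>) = {$}.
FOLLOW(<N>): in <S>→<N>, the suffix after <N> is empty, so FOLLOW(<N>) ⊇ FOLLOW(<S>) = {$}. Thus FOLLOW(<N>) = {$}.
For <N> → <G>: FIRST(<G>) = {epsilon, p}, so it goes in M[<N>, t] for t ∈ {p}; since epsilon ∈ FIRST, also for every t ∈ FOLLOW(<N>) = {$}.
For <N> → w p: FIRST(w p) = {w}, so it goes in M[<N>, t] for t ∈ {w}.
For <N> → r s: FIRST(r s) = {r}, so it goes in M[<N>, t] for t ∈ {r}.
None of these place a production in M[<N>, s].

none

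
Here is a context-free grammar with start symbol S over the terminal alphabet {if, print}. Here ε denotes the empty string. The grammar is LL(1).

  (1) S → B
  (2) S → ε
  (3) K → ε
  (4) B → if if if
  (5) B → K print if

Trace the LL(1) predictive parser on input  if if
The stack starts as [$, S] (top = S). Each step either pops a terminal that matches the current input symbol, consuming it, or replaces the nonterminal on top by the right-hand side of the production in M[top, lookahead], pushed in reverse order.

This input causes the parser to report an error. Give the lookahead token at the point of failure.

step 1: stack=$ S  input=if if $  — expand S → B
step 2: stack=$ B  input=if if $  — expand B → if if if
step 3: stack=$ if if if  input=if if $  — match if
step 4: stack=$ if if  input=if $  — match if
step 5: stack=$ if  input=$  — error: top is terminal if but lookahead is $

$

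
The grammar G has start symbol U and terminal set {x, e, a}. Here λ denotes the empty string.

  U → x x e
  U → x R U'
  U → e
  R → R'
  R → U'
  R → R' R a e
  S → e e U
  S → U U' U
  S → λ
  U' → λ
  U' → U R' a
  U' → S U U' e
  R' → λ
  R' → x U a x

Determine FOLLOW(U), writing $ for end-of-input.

FIRST(U) = {e, x}
FIRST(R') = {λ, x}
FIRST(S) = {λ, e, x}  (via U U' U)
FIRST(U') = {λ, e, x}  (via U R' a, S U U' e)
FIRST(R) = {λ, a, e, x}  (via R', U', R' R a e)
FOLLOW(U) includes $ since U is the start symbol.
FOLLOW(S): in U'→S U U' e, S is followed by U U' e with FIRST {e, x}. Thus FOLLOW(S) = {e, x}.
FOLLOW(U): in S→e e U, the suffix after U is empty, so FOLLOW(U) ⊇ FOLLOW(S) = {e, x}; in S→U U' U (occurrence 1), U is followed by U' U with FIRST {e, x}; in S→U U' U (occurrence 2), the suffix after U is empty, so FOLLOW(U) ⊇ FOLLOW(S) = {e, x}; in U'→U R' a, U is followed by R' a with FIRST {a, x}; in U'→S U U' e, U is followed by U' e with FIRST {e, x}; in R'→x U a x, U is followed by a x with FIRST {a}. Thus FOLLOW(U) = {$, a, e, x}.
FOLLOW(R): in U→x R U', R is followed by U' with FIRST {λ, e, x}; in U→x R U', the suffix after R is nullable, so FOLLOW(R) ⊇ FOLLOW(U) = {$, a, e, x}; in R→R' R a e, R is followed by a e with FIRST {a}. Thus FOLLOW(R) = {$, a, e, x}.
FOLLOW(U'): in U→x R U', the suffix after U' is empty, so FOLLOW(U') ⊇ FOLLOW(U) = {$, a, e, x}; in R→U', the suffix after U' is empty, so FOLLOW(U') ⊇ FOLLOW(R) = {$, a, e, x}; in S→U U' U, U' is followed by U with FIRST {e, x}; in U'→S U U' e, U' is followed by e with FIRST {e}. Thus FOLLOW(U') = {$, a, e, x}.
FOLLOW(R'): in R→R', the suffix after R' is empty, so FOLLOW(R') ⊇ FOLLOW(R) = {$, a, e, x}; in R→R' R a e, R' is followed by R a e with FIRST {a, e, x}; in U'→U R' a, R' is followed by a with FIRST {a}. Thus FOLLOW(R') = {$, a, e, x}.

{$, a, e, x}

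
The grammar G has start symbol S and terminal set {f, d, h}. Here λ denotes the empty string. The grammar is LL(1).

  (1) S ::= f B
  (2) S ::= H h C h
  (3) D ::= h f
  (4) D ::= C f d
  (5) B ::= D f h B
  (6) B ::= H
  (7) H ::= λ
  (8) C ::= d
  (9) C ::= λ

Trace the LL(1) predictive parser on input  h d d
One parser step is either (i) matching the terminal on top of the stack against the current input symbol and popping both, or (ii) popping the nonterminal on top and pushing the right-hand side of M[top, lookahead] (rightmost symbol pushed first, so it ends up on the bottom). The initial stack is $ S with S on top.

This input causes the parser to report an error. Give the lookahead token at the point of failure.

step 1: stack=$ S  input=h d d $  — expand S ::= H h C h
step 2: stack=$ h C h H  input=h d d $  — expand H ::= λ
step 3: stack=$ h C h  input=h d d $  — match h
step 4: stack=$ h C  input=d d $  — expand C ::= d
step 5: stack=$ h d  input=d d $  — match d
step 6: stack=$ h  input=d $  — error: top is terminal h but lookahead is d

d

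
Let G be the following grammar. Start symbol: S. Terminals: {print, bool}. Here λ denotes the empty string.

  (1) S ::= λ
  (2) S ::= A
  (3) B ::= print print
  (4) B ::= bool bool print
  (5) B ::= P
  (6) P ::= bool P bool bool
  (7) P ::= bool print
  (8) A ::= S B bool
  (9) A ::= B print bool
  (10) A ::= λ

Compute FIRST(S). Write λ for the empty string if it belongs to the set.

{λ, bool, print}

FIRST(P) = {bool}
FIRST(B) = {bool, print}  (via P)
FIRST(S) = {λ, bool, print}  (via A)
FIRST(A) = {λ, bool, print}  (via S B bool, B print bool)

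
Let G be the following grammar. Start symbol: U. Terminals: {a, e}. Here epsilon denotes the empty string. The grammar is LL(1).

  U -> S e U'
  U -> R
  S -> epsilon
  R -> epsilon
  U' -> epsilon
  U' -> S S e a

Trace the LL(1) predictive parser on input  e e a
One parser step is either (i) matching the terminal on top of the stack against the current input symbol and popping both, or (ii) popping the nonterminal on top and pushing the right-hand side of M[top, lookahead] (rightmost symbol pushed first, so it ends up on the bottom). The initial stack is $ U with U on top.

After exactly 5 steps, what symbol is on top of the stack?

S

     Stack      Input    Action
  1  $ U        e e a $  expand U -> S e U'
  2  $ U' e S   e e a $  expand S -> epsilon
  3  $ U' e     e e a $  match e
  4  $ U'       e a $    expand U' -> S S e a
  5  $ a e S S  e a $    expand S -> epsilon
Stack after step 5: $ a e S (top = S).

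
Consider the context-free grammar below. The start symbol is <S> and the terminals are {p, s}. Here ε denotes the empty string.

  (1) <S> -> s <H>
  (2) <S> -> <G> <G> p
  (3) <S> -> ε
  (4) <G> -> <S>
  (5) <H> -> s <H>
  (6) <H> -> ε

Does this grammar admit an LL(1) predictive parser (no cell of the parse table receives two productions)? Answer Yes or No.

FIRST(<S>) = {ε, p, s}
FIRST(<G>) = {ε, p, s}
FIRST(<H>) = {ε, s}
FOLLOW(<S>) = {$, p, s}
FOLLOW(<G>) = {p, s}
FOLLOW(<H>) = {$, p, s}
Cell M[<H>, s] receives both <H> -> s <H> and <H> -> ε — the grammar is not LL(1).

No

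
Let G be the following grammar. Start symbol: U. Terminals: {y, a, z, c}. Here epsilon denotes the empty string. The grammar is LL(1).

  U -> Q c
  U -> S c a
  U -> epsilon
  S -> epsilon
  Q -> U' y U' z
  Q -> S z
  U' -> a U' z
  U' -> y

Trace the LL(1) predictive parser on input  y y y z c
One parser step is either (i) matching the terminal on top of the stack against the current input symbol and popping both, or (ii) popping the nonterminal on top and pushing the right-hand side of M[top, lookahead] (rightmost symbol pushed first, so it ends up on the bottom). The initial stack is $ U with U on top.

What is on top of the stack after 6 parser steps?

     Stack          Input        Action
  1  $ U            y y y z c $  expand U -> Q c
  2  $ c Q          y y y z c $  expand Q -> U' y U' z
  3  $ c z U' y U'  y y y z c $  expand U' -> y
  4  $ c z U' y y   y y y z c $  match y
  5  $ c z U' y     y y z c $    match y
  6  $ c z U'       y z c $      expand U' -> y
Stack after step 6: $ c z y (top = y).

y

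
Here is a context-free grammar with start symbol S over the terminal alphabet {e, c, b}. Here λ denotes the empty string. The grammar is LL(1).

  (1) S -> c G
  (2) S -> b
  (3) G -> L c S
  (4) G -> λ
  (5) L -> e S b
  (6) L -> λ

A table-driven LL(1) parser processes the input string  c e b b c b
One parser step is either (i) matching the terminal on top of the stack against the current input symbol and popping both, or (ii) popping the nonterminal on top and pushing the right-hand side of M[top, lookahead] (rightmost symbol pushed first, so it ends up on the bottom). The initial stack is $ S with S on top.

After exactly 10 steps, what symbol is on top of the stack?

      Stack        Input          Action
   1  $ S          c e b b c b $  expand S -> c G
   2  $ G c        c e b b c b $  match c
   3  $ G          e b b c b $    expand G -> L c S
   4  $ S c L      e b b c b $    expand L -> e S b
   5  $ S c b S e  e b b c b $    match e
   6  $ S c b S    b b c b $      expand S -> b
   7  $ S c b b    b b c b $      match b
   8  $ S c b      b c b $        match b
   9  $ S c        c b $          match c
  10  $ S          b $            expand S -> b
Stack after step 10: $ b (top = b).

b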